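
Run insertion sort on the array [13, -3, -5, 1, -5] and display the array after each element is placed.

First element 13 is already 'sorted'
Insert -3: shifted 1 elements -> [-3, 13, -5, 1, -5]
Insert -5: shifted 2 elements -> [-5, -3, 13, 1, -5]
Insert 1: shifted 1 elements -> [-5, -3, 1, 13, -5]
Insert -5: shifted 3 elements -> [-5, -5, -3, 1, 13]


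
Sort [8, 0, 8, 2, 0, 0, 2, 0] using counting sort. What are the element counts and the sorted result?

Count array: [4, 0, 2, 0, 0, 0, 0, 0, 2]
(count[i] = number of elements equal to i)
Cumulative count: [4, 4, 6, 6, 6, 6, 6, 6, 8]
Sorted: [0, 0, 0, 0, 2, 2, 8, 8]


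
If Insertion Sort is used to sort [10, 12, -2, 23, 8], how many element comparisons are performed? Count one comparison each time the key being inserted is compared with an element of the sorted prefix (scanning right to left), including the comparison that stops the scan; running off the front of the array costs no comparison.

Insert 12: 10 <= 12 (stop) = 1 comparison(s) -> [10, 12, -2, 23, 8]
Insert -2: 12 > -2 (shift), 10 > -2 (shift), reached front = 2 comparison(s) -> [-2, 10, 12, 23, 8]
Insert 23: 12 <= 23 (stop) = 1 comparison(s) -> [-2, 10, 12, 23, 8]
Insert 8: 23 > 8 (shift), 12 > 8 (shift), 10 > 8 (shift), -2 <= 8 (stop) = 4 comparison(s) -> [-2, 8, 10, 12, 23]
Total comparisons: 1 + 2 + 1 + 4 = 8


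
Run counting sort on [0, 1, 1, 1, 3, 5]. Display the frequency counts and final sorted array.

Count array: [1, 3, 0, 1, 0, 1]
(count[i] = number of elements equal to i)
Cumulative count: [1, 4, 4, 5, 5, 6]
Sorted: [0, 1, 1, 1, 3, 5]


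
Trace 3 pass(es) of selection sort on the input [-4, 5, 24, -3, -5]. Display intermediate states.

Pass 1: Select minimum -5 at index 4, swap -> [-5, 5, 24, -3, -4]
Pass 2: Select minimum -4 at index 4, swap -> [-5, -4, 24, -3, 5]
Pass 3: Select minimum -3 at index 3, swap -> [-5, -4, -3, 24, 5]


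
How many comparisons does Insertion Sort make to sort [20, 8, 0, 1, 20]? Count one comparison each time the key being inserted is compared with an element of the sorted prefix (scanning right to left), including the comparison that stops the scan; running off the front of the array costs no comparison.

Insert 8: 20 > 8 (shift), reached front = 1 comparison(s) -> [8, 20, 0, 1, 20]
Insert 0: 20 > 0 (shift), 8 > 0 (shift), reached front = 2 comparison(s) -> [0, 8, 20, 1, 20]
Insert 1: 20 > 1 (shift), 8 > 1 (shift), 0 <= 1 (stop) = 3 comparison(s) -> [0, 1, 8, 20, 20]
Insert 20: 20 <= 20 (stop) = 1 comparison(s) -> [0, 1, 8, 20, 20]
Total comparisons: 1 + 2 + 3 + 1 = 7


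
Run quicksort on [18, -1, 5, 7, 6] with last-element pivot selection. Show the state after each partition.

Partition 1: pivot=6 at index 2 -> [-1, 5, 6, 7, 18]
Partition 2: pivot=5 at index 1 -> [-1, 5, 6, 7, 18]
Partition 3: pivot=18 at index 4 -> [-1, 5, 6, 7, 18]


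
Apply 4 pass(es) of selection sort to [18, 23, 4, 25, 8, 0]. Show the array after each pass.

Pass 1: Select minimum 0 at index 5, swap -> [0, 23, 4, 25, 8, 18]
Pass 2: Select minimum 4 at index 2, swap -> [0, 4, 23, 25, 8, 18]
Pass 3: Select minimum 8 at index 4, swap -> [0, 4, 8, 25, 23, 18]
Pass 4: Select minimum 18 at index 5, swap -> [0, 4, 8, 18, 23, 25]


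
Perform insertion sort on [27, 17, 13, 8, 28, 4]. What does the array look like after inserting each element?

First element 27 is already 'sorted'
Insert 17: shifted 1 elements -> [17, 27, 13, 8, 28, 4]
Insert 13: shifted 2 elements -> [13, 17, 27, 8, 28, 4]
Insert 8: shifted 3 elements -> [8, 13, 17, 27, 28, 4]
Insert 28: shifted 0 elements -> [8, 13, 17, 27, 28, 4]
Insert 4: shifted 5 elements -> [4, 8, 13, 17, 27, 28]


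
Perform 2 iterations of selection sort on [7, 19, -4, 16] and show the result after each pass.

Pass 1: Select minimum -4 at index 2, swap -> [-4, 19, 7, 16]
Pass 2: Select minimum 7 at index 2, swap -> [-4, 7, 19, 16]


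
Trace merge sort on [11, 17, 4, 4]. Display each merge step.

Divide and conquer:
  Merge [11] + [17] -> [11, 17]
  Merge [4] + [4] -> [4, 4]
  Merge [11, 17] + [4, 4] -> [4, 4, 11, 17]


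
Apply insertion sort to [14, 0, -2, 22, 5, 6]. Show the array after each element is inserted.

First element 14 is already 'sorted'
Insert 0: shifted 1 elements -> [0, 14, -2, 22, 5, 6]
Insert -2: shifted 2 elements -> [-2, 0, 14, 22, 5, 6]
Insert 22: shifted 0 elements -> [-2, 0, 14, 22, 5, 6]
Insert 5: shifted 2 elements -> [-2, 0, 5, 14, 22, 6]
Insert 6: shifted 2 elements -> [-2, 0, 5, 6, 14, 22]


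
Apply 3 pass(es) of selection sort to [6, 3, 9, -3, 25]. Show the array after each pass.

Pass 1: Select minimum -3 at index 3, swap -> [-3, 3, 9, 6, 25]
Pass 2: Select minimum 3 at index 1, swap -> [-3, 3, 9, 6, 25]
Pass 3: Select minimum 6 at index 3, swap -> [-3, 3, 6, 9, 25]


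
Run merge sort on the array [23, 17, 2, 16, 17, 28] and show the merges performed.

Divide and conquer:
  Merge [17] + [2] -> [2, 17]
  Merge [23] + [2, 17] -> [2, 17, 23]
  Merge [17] + [28] -> [17, 28]
  Merge [16] + [17, 28] -> [16, 17, 28]
  Merge [2, 17, 23] + [16, 17, 28] -> [2, 16, 17, 17, 23, 28]


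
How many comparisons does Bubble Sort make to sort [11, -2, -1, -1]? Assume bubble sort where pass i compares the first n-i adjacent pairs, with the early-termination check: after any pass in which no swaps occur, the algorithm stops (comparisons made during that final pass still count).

Pass 1: compare adjacent pairs (0,1)..(2,3) = 3 comparison(s), 3 swap(s) -> [-2, -1, -1, 11]
Pass 2: compare adjacent pairs (0,1)..(1,2) = 2 comparison(s), 0 swap(s) -> [-2, -1, -1, 11]
No swaps in this pass, so bubble sort stops here.
Total comparisons: 3 + 2 = 5


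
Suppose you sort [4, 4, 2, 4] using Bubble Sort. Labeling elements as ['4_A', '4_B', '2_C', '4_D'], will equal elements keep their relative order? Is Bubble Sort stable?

Trace Bubble Sort on the labeled array (the key is the number; the letter only tracks identity):
  After pass 1: [4_A, 2_C, 4_B, 4_D]
  After pass 2: [2_C, 4_A, 4_B, 4_D]
  After pass 3: [2_C, 4_A, 4_B, 4_D] (no swaps, done)
Final order: [2_C, 4_A, 4_B, 4_D]
Equal keys:
  value 4: originally 4_A, 4_B, 4_D; after sorting 4_A, 4_B, 4_D -> order preserved
All equal keys kept their original relative order. Bubble Sort is stable: it only swaps adjacent elements when the left one is strictly greater, so equal keys never move past each other.
Answer: Stable


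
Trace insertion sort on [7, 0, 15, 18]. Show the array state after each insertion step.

First element 7 is already 'sorted'
Insert 0: shifted 1 elements -> [0, 7, 15, 18]
Insert 15: shifted 0 elements -> [0, 7, 15, 18]
Insert 18: shifted 0 elements -> [0, 7, 15, 18]


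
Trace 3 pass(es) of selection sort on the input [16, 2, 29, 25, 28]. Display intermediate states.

Pass 1: Select minimum 2 at index 1, swap -> [2, 16, 29, 25, 28]
Pass 2: Select minimum 16 at index 1, swap -> [2, 16, 29, 25, 28]
Pass 3: Select minimum 25 at index 3, swap -> [2, 16, 25, 29, 28]


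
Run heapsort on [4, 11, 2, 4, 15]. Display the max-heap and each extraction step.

Build heap: [15, 11, 2, 4, 4]
Extract 15: [11, 4, 2, 4, 15]
Extract 11: [4, 4, 2, 11, 15]
Extract 4: [4, 2, 4, 11, 15]
Extract 4: [2, 4, 4, 11, 15]


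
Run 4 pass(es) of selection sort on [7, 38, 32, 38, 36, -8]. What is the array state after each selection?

Pass 1: Select minimum -8 at index 5, swap -> [-8, 38, 32, 38, 36, 7]
Pass 2: Select minimum 7 at index 5, swap -> [-8, 7, 32, 38, 36, 38]
Pass 3: Select minimum 32 at index 2, swap -> [-8, 7, 32, 38, 36, 38]
Pass 4: Select minimum 36 at index 4, swap -> [-8, 7, 32, 36, 38, 38]


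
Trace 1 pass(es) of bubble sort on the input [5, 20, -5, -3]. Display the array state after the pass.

After pass 1: [5, -5, -3, 20] (2 swaps)
Total swaps: 2


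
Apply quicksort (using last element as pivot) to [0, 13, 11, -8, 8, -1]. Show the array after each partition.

Partition 1: pivot=-1 at index 1 -> [-8, -1, 11, 0, 8, 13]
Partition 2: pivot=13 at index 5 -> [-8, -1, 11, 0, 8, 13]
Partition 3: pivot=8 at index 3 -> [-8, -1, 0, 8, 11, 13]


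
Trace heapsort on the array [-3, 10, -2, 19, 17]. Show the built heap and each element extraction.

Build heap: [19, 17, -2, 10, -3]
Extract 19: [17, 10, -2, -3, 19]
Extract 17: [10, -3, -2, 17, 19]
Extract 10: [-2, -3, 10, 17, 19]
Extract -2: [-3, -2, 10, 17, 19]


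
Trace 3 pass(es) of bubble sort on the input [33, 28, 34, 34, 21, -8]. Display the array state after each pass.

After pass 1: [28, 33, 34, 21, -8, 34] (3 swaps)
After pass 2: [28, 33, 21, -8, 34, 34] (2 swaps)
After pass 3: [28, 21, -8, 33, 34, 34] (2 swaps)
Total swaps: 7


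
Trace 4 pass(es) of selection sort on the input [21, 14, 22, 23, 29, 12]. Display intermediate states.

Pass 1: Select minimum 12 at index 5, swap -> [12, 14, 22, 23, 29, 21]
Pass 2: Select minimum 14 at index 1, swap -> [12, 14, 22, 23, 29, 21]
Pass 3: Select minimum 21 at index 5, swap -> [12, 14, 21, 23, 29, 22]
Pass 4: Select minimum 22 at index 5, swap -> [12, 14, 21, 22, 29, 23]


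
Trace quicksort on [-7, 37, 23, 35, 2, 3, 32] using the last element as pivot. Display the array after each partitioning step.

Partition 1: pivot=32 at index 4 -> [-7, 23, 2, 3, 32, 35, 37]
Partition 2: pivot=3 at index 2 -> [-7, 2, 3, 23, 32, 35, 37]
Partition 3: pivot=2 at index 1 -> [-7, 2, 3, 23, 32, 35, 37]
Partition 4: pivot=37 at index 6 -> [-7, 2, 3, 23, 32, 35, 37]


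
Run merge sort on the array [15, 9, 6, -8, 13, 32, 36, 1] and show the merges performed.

Divide and conquer:
  Merge [15] + [9] -> [9, 15]
  Merge [6] + [-8] -> [-8, 6]
  Merge [9, 15] + [-8, 6] -> [-8, 6, 9, 15]
  Merge [13] + [32] -> [13, 32]
  Merge [36] + [1] -> [1, 36]
  Merge [13, 32] + [1, 36] -> [1, 13, 32, 36]
  Merge [-8, 6, 9, 15] + [1, 13, 32, 36] -> [-8, 1, 6, 9, 13, 15, 32, 36]


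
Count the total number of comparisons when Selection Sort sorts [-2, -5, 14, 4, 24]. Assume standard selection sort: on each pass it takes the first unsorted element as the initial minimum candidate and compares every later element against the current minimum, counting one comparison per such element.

Pass 1: scan indices 1..4 for the minimum = 4 comparison(s); min is -5, place at index 0 -> [-5, -2, 14, 4, 24]
Pass 2: scan indices 2..4 for the minimum = 3 comparison(s); min is -2, place at index 1 -> [-5, -2, 14, 4, 24]
Pass 3: scan indices 3..4 for the minimum = 2 comparison(s); min is 4, place at index 2 -> [-5, -2, 4, 14, 24]
Pass 4: scan indices 4..4 for the minimum = 1 comparison(s); min is 14, place at index 3 -> [-5, -2, 4, 14, 24]
Selection sort always scans the whole unsorted suffix, so the count is (n-1) + (n-2) + ... + 1 = n(n-1)/2 = 5*4/2 = 10 regardless of the input order.
Total comparisons: 4 + 3 + 2 + 1 = 10


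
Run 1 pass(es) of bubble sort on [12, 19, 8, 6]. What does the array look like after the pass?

After pass 1: [12, 8, 6, 19] (2 swaps)
Total swaps: 2


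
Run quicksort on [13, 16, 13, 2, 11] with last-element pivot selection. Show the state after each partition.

Partition 1: pivot=11 at index 1 -> [2, 11, 13, 13, 16]
Partition 2: pivot=16 at index 4 -> [2, 11, 13, 13, 16]
Partition 3: pivot=13 at index 3 -> [2, 11, 13, 13, 16]


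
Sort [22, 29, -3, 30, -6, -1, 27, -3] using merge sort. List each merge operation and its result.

Divide and conquer:
  Merge [22] + [29] -> [22, 29]
  Merge [-3] + [30] -> [-3, 30]
  Merge [22, 29] + [-3, 30] -> [-3, 22, 29, 30]
  Merge [-6] + [-1] -> [-6, -1]
  Merge [27] + [-3] -> [-3, 27]
  Merge [-6, -1] + [-3, 27] -> [-6, -3, -1, 27]
  Merge [-3, 22, 29, 30] + [-6, -3, -1, 27] -> [-6, -3, -3, -1, 22, 27, 29, 30]


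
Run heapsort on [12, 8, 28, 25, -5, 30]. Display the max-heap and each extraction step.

Build heap: [30, 25, 28, 8, -5, 12]
Extract 30: [28, 25, 12, 8, -5, 30]
Extract 28: [25, 8, 12, -5, 28, 30]
Extract 25: [12, 8, -5, 25, 28, 30]
Extract 12: [8, -5, 12, 25, 28, 30]
Extract 8: [-5, 8, 12, 25, 28, 30]


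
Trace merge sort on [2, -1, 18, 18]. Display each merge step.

Divide and conquer:
  Merge [2] + [-1] -> [-1, 2]
  Merge [18] + [18] -> [18, 18]
  Merge [-1, 2] + [18, 18] -> [-1, 2, 18, 18]


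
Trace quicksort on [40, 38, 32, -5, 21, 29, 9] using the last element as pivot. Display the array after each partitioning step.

Partition 1: pivot=9 at index 1 -> [-5, 9, 32, 40, 21, 29, 38]
Partition 2: pivot=38 at index 5 -> [-5, 9, 32, 21, 29, 38, 40]
Partition 3: pivot=29 at index 3 -> [-5, 9, 21, 29, 32, 38, 40]


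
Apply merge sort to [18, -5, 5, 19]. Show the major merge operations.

Divide and conquer:
  Merge [18] + [-5] -> [-5, 18]
  Merge [5] + [19] -> [5, 19]
  Merge [-5, 18] + [5, 19] -> [-5, 5, 18, 19]


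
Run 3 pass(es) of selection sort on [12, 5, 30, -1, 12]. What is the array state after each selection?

Pass 1: Select minimum -1 at index 3, swap -> [-1, 5, 30, 12, 12]
Pass 2: Select minimum 5 at index 1, swap -> [-1, 5, 30, 12, 12]
Pass 3: Select minimum 12 at index 3, swap -> [-1, 5, 12, 30, 12]


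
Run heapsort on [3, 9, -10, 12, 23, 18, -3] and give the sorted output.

Build heap: [23, 12, 18, 3, 9, -10, -3]
Extract 23: [18, 12, -3, 3, 9, -10, 23]
Extract 18: [12, 9, -3, 3, -10, 18, 23]
Extract 12: [9, 3, -3, -10, 12, 18, 23]
Extract 9: [3, -10, -3, 9, 12, 18, 23]
Extract 3: [-3, -10, 3, 9, 12, 18, 23]
Extract -3: [-10, -3, 3, 9, 12, 18, 23]


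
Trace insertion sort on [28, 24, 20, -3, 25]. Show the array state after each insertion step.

First element 28 is already 'sorted'
Insert 24: shifted 1 elements -> [24, 28, 20, -3, 25]
Insert 20: shifted 2 elements -> [20, 24, 28, -3, 25]
Insert -3: shifted 3 elements -> [-3, 20, 24, 28, 25]
Insert 25: shifted 1 elements -> [-3, 20, 24, 25, 28]


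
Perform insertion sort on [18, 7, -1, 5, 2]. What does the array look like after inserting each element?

First element 18 is already 'sorted'
Insert 7: shifted 1 elements -> [7, 18, -1, 5, 2]
Insert -1: shifted 2 elements -> [-1, 7, 18, 5, 2]
Insert 5: shifted 2 elements -> [-1, 5, 7, 18, 2]
Insert 2: shifted 3 elements -> [-1, 2, 5, 7, 18]


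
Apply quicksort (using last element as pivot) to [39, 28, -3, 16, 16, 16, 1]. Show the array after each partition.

Partition 1: pivot=1 at index 1 -> [-3, 1, 39, 16, 16, 16, 28]
Partition 2: pivot=28 at index 5 -> [-3, 1, 16, 16, 16, 28, 39]
Partition 3: pivot=16 at index 4 -> [-3, 1, 16, 16, 16, 28, 39]
Partition 4: pivot=16 at index 3 -> [-3, 1, 16, 16, 16, 28, 39]


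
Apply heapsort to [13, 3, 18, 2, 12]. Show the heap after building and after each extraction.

Build heap: [18, 12, 13, 2, 3]
Extract 18: [13, 12, 3, 2, 18]
Extract 13: [12, 2, 3, 13, 18]
Extract 12: [3, 2, 12, 13, 18]
Extract 3: [2, 3, 12, 13, 18]


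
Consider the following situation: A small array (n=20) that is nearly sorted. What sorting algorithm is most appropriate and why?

Best choice: Insertion sort
Reason: Insertion sort is O(n) for nearly sorted arrays and has low overhead


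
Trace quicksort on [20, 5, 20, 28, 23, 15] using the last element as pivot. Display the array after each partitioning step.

Partition 1: pivot=15 at index 1 -> [5, 15, 20, 28, 23, 20]
Partition 2: pivot=20 at index 3 -> [5, 15, 20, 20, 23, 28]
Partition 3: pivot=28 at index 5 -> [5, 15, 20, 20, 23, 28]


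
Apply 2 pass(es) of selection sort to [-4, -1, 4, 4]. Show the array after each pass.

Pass 1: Select minimum -4 at index 0, swap -> [-4, -1, 4, 4]
Pass 2: Select minimum -1 at index 1, swap -> [-4, -1, 4, 4]


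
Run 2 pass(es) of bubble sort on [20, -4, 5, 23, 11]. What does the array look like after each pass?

After pass 1: [-4, 5, 20, 11, 23] (3 swaps)
After pass 2: [-4, 5, 11, 20, 23] (1 swaps)
Total swaps: 4


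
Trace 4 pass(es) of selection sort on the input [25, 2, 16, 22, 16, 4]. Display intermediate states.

Pass 1: Select minimum 2 at index 1, swap -> [2, 25, 16, 22, 16, 4]
Pass 2: Select minimum 4 at index 5, swap -> [2, 4, 16, 22, 16, 25]
Pass 3: Select minimum 16 at index 2, swap -> [2, 4, 16, 22, 16, 25]
Pass 4: Select minimum 16 at index 4, swap -> [2, 4, 16, 16, 22, 25]


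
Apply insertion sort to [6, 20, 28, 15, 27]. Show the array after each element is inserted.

First element 6 is already 'sorted'
Insert 20: shifted 0 elements -> [6, 20, 28, 15, 27]
Insert 28: shifted 0 elements -> [6, 20, 28, 15, 27]
Insert 15: shifted 2 elements -> [6, 15, 20, 28, 27]
Insert 27: shifted 1 elements -> [6, 15, 20, 27, 28]


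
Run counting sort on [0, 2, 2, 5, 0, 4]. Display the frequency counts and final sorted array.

Count array: [2, 0, 2, 0, 1, 1]
(count[i] = number of elements equal to i)
Cumulative count: [2, 2, 4, 4, 5, 6]
Sorted: [0, 0, 2, 2, 4, 5]


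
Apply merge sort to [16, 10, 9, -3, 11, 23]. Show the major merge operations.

Divide and conquer:
  Merge [10] + [9] -> [9, 10]
  Merge [16] + [9, 10] -> [9, 10, 16]
  Merge [11] + [23] -> [11, 23]
  Merge [-3] + [11, 23] -> [-3, 11, 23]
  Merge [9, 10, 16] + [-3, 11, 23] -> [-3, 9, 10, 11, 16, 23]


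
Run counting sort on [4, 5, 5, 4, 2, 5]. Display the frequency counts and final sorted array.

Count array: [0, 0, 1, 0, 2, 3]
(count[i] = number of elements equal to i)
Cumulative count: [0, 0, 1, 1, 3, 6]
Sorted: [2, 4, 4, 5, 5, 5]


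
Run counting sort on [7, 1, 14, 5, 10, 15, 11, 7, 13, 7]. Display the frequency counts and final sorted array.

Count array: [0, 1, 0, 0, 0, 1, 0, 3, 0, 0, 1, 1, 0, 1, 1, 1]
(count[i] = number of elements equal to i)
Cumulative count: [0, 1, 1, 1, 1, 2, 2, 5, 5, 5, 6, 7, 7, 8, 9, 10]
Sorted: [1, 5, 7, 7, 7, 10, 11, 13, 14, 15]


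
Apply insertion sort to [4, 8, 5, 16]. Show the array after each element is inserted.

First element 4 is already 'sorted'
Insert 8: shifted 0 elements -> [4, 8, 5, 16]
Insert 5: shifted 1 elements -> [4, 5, 8, 16]
Insert 16: shifted 0 elements -> [4, 5, 8, 16]


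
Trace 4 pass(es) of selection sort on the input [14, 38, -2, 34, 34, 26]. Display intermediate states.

Pass 1: Select minimum -2 at index 2, swap -> [-2, 38, 14, 34, 34, 26]
Pass 2: Select minimum 14 at index 2, swap -> [-2, 14, 38, 34, 34, 26]
Pass 3: Select minimum 26 at index 5, swap -> [-2, 14, 26, 34, 34, 38]
Pass 4: Select minimum 34 at index 3, swap -> [-2, 14, 26, 34, 34, 38]


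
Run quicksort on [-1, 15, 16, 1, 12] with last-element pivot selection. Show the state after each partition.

Partition 1: pivot=12 at index 2 -> [-1, 1, 12, 15, 16]
Partition 2: pivot=1 at index 1 -> [-1, 1, 12, 15, 16]
Partition 3: pivot=16 at index 4 -> [-1, 1, 12, 15, 16]


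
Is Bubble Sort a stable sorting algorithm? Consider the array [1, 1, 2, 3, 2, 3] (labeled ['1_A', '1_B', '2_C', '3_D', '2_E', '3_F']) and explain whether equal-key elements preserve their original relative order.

Trace Bubble Sort on the labeled array (the key is the number; the letter only tracks identity):
  After pass 1: [1_A, 1_B, 2_C, 2_E, 3_D, 3_F]
  After pass 2: [1_A, 1_B, 2_C, 2_E, 3_D, 3_F] (no swaps, done)
Final order: [1_A, 1_B, 2_C, 2_E, 3_D, 3_F]
Equal keys:
  value 1: originally 1_A, 1_B; after sorting 1_A, 1_B -> order preserved
  value 2: originally 2_C, 2_E; after sorting 2_C, 2_E -> order preserved
  value 3: originally 3_D, 3_F; after sorting 3_D, 3_F -> order preserved
All equal keys kept their original relative order. Bubble Sort is stable: it only swaps adjacent elements when the left one is strictly greater, so equal keys never move past each other.
Answer: Stable


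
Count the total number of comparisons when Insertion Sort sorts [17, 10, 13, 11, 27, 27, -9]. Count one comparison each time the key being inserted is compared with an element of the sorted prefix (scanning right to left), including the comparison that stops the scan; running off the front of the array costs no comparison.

Insert 10: 17 > 10 (shift), reached front = 1 comparison(s) -> [10, 17, 13, 11, 27, 27, -9]
Insert 13: 17 > 13 (shift), 10 <= 13 (stop) = 2 comparison(s) -> [10, 13, 17, 11, 27, 27, -9]
Insert 11: 17 > 11 (shift), 13 > 11 (shift), 10 <= 11 (stop) = 3 comparison(s) -> [10, 11, 13, 17, 27, 27, -9]
Insert 27: 17 <= 27 (stop) = 1 comparison(s) -> [10, 11, 13, 17, 27, 27, -9]
Insert 27: 27 <= 27 (stop) = 1 comparison(s) -> [10, 11, 13, 17, 27, 27, -9]
Insert -9: 27 > -9 (shift), 27 > -9 (shift), 17 > -9 (shift), 13 > -9 (shift), 11 > -9 (shift), 10 > -9 (shift), reached front = 6 comparison(s) -> [-9, 10, 11, 13, 17, 27, 27]
Total comparisons: 1 + 2 + 3 + 1 + 1 + 6 = 14


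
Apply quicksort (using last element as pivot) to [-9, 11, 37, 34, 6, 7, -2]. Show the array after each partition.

Partition 1: pivot=-2 at index 1 -> [-9, -2, 37, 34, 6, 7, 11]
Partition 2: pivot=11 at index 4 -> [-9, -2, 6, 7, 11, 34, 37]
Partition 3: pivot=7 at index 3 -> [-9, -2, 6, 7, 11, 34, 37]
Partition 4: pivot=37 at index 6 -> [-9, -2, 6, 7, 11, 34, 37]


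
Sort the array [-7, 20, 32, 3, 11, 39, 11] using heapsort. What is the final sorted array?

Build heap: [39, 20, 32, 3, 11, -7, 11]
Extract 39: [32, 20, 11, 3, 11, -7, 39]
Extract 32: [20, 11, 11, 3, -7, 32, 39]
Extract 20: [11, 3, 11, -7, 20, 32, 39]
Extract 11: [11, 3, -7, 11, 20, 32, 39]
Extract 11: [3, -7, 11, 11, 20, 32, 39]
Extract 3: [-7, 3, 11, 11, 20, 32, 39]


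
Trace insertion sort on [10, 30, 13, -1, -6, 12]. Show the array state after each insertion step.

First element 10 is already 'sorted'
Insert 30: shifted 0 elements -> [10, 30, 13, -1, -6, 12]
Insert 13: shifted 1 elements -> [10, 13, 30, -1, -6, 12]
Insert -1: shifted 3 elements -> [-1, 10, 13, 30, -6, 12]
Insert -6: shifted 4 elements -> [-6, -1, 10, 13, 30, 12]
Insert 12: shifted 2 elements -> [-6, -1, 10, 12, 13, 30]


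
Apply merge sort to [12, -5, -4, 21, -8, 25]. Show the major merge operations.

Divide and conquer:
  Merge [-5] + [-4] -> [-5, -4]
  Merge [12] + [-5, -4] -> [-5, -4, 12]
  Merge [-8] + [25] -> [-8, 25]
  Merge [21] + [-8, 25] -> [-8, 21, 25]
  Merge [-5, -4, 12] + [-8, 21, 25] -> [-8, -5, -4, 12, 21, 25]


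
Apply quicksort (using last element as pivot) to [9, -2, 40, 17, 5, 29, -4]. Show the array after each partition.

Partition 1: pivot=-4 at index 0 -> [-4, -2, 40, 17, 5, 29, 9]
Partition 2: pivot=9 at index 3 -> [-4, -2, 5, 9, 40, 29, 17]
Partition 3: pivot=5 at index 2 -> [-4, -2, 5, 9, 40, 29, 17]
Partition 4: pivot=17 at index 4 -> [-4, -2, 5, 9, 17, 29, 40]
Partition 5: pivot=40 at index 6 -> [-4, -2, 5, 9, 17, 29, 40]


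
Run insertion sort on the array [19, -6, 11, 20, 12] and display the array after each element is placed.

First element 19 is already 'sorted'
Insert -6: shifted 1 elements -> [-6, 19, 11, 20, 12]
Insert 11: shifted 1 elements -> [-6, 11, 19, 20, 12]
Insert 20: shifted 0 elements -> [-6, 11, 19, 20, 12]
Insert 12: shifted 2 elements -> [-6, 11, 12, 19, 20]


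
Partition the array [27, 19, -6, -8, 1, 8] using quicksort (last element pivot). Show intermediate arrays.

Partition 1: pivot=8 at index 3 -> [-6, -8, 1, 8, 27, 19]
Partition 2: pivot=1 at index 2 -> [-6, -8, 1, 8, 27, 19]
Partition 3: pivot=-8 at index 0 -> [-8, -6, 1, 8, 27, 19]
Partition 4: pivot=19 at index 4 -> [-8, -6, 1, 8, 19, 27]


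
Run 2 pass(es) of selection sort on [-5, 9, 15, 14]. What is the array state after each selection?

Pass 1: Select minimum -5 at index 0, swap -> [-5, 9, 15, 14]
Pass 2: Select minimum 9 at index 1, swap -> [-5, 9, 15, 14]


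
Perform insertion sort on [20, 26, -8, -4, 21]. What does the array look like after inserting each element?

First element 20 is already 'sorted'
Insert 26: shifted 0 elements -> [20, 26, -8, -4, 21]
Insert -8: shifted 2 elements -> [-8, 20, 26, -4, 21]
Insert -4: shifted 2 elements -> [-8, -4, 20, 26, 21]
Insert 21: shifted 1 elements -> [-8, -4, 20, 21, 26]


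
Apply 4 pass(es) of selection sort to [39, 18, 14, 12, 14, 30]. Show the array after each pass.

Pass 1: Select minimum 12 at index 3, swap -> [12, 18, 14, 39, 14, 30]
Pass 2: Select minimum 14 at index 2, swap -> [12, 14, 18, 39, 14, 30]
Pass 3: Select minimum 14 at index 4, swap -> [12, 14, 14, 39, 18, 30]
Pass 4: Select minimum 18 at index 4, swap -> [12, 14, 14, 18, 39, 30]


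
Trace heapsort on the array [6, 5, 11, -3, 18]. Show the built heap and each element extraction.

Build heap: [18, 6, 11, -3, 5]
Extract 18: [11, 6, 5, -3, 18]
Extract 11: [6, -3, 5, 11, 18]
Extract 6: [5, -3, 6, 11, 18]
Extract 5: [-3, 5, 6, 11, 18]


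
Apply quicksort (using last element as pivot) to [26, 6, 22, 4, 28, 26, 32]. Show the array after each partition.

Partition 1: pivot=32 at index 6 -> [26, 6, 22, 4, 28, 26, 32]
Partition 2: pivot=26 at index 4 -> [26, 6, 22, 4, 26, 28, 32]
Partition 3: pivot=4 at index 0 -> [4, 6, 22, 26, 26, 28, 32]
Partition 4: pivot=26 at index 3 -> [4, 6, 22, 26, 26, 28, 32]
Partition 5: pivot=22 at index 2 -> [4, 6, 22, 26, 26, 28, 32]


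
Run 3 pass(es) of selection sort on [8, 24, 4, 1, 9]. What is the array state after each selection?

Pass 1: Select minimum 1 at index 3, swap -> [1, 24, 4, 8, 9]
Pass 2: Select minimum 4 at index 2, swap -> [1, 4, 24, 8, 9]
Pass 3: Select minimum 8 at index 3, swap -> [1, 4, 8, 24, 9]


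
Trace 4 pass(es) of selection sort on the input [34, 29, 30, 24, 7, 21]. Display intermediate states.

Pass 1: Select minimum 7 at index 4, swap -> [7, 29, 30, 24, 34, 21]
Pass 2: Select minimum 21 at index 5, swap -> [7, 21, 30, 24, 34, 29]
Pass 3: Select minimum 24 at index 3, swap -> [7, 21, 24, 30, 34, 29]
Pass 4: Select minimum 29 at index 5, swap -> [7, 21, 24, 29, 34, 30]


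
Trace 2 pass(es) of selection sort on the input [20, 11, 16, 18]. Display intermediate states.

Pass 1: Select minimum 11 at index 1, swap -> [11, 20, 16, 18]
Pass 2: Select minimum 16 at index 2, swap -> [11, 16, 20, 18]


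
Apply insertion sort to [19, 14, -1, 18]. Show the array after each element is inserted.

First element 19 is already 'sorted'
Insert 14: shifted 1 elements -> [14, 19, -1, 18]
Insert -1: shifted 2 elements -> [-1, 14, 19, 18]
Insert 18: shifted 1 elements -> [-1, 14, 18, 19]


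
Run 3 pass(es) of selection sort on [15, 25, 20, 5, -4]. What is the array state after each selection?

Pass 1: Select minimum -4 at index 4, swap -> [-4, 25, 20, 5, 15]
Pass 2: Select minimum 5 at index 3, swap -> [-4, 5, 20, 25, 15]
Pass 3: Select minimum 15 at index 4, swap -> [-4, 5, 15, 25, 20]


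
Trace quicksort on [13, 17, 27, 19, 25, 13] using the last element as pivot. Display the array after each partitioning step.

Partition 1: pivot=13 at index 1 -> [13, 13, 27, 19, 25, 17]
Partition 2: pivot=17 at index 2 -> [13, 13, 17, 19, 25, 27]
Partition 3: pivot=27 at index 5 -> [13, 13, 17, 19, 25, 27]
Partition 4: pivot=25 at index 4 -> [13, 13, 17, 19, 25, 27]


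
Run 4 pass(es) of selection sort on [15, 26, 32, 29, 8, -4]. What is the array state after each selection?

Pass 1: Select minimum -4 at index 5, swap -> [-4, 26, 32, 29, 8, 15]
Pass 2: Select minimum 8 at index 4, swap -> [-4, 8, 32, 29, 26, 15]
Pass 3: Select minimum 15 at index 5, swap -> [-4, 8, 15, 29, 26, 32]
Pass 4: Select minimum 26 at index 4, swap -> [-4, 8, 15, 26, 29, 32]


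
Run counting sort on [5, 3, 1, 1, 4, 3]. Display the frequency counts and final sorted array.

Count array: [0, 2, 0, 2, 1, 1]
(count[i] = number of elements equal to i)
Cumulative count: [0, 2, 2, 4, 5, 6]
Sorted: [1, 1, 3, 3, 4, 5]


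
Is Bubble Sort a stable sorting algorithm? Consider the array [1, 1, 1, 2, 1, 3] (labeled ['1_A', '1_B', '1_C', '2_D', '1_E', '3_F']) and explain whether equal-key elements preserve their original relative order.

Trace Bubble Sort on the labeled array (the key is the number; the letter only tracks identity):
  After pass 1: [1_A, 1_B, 1_C, 1_E, 2_D, 3_F]
  After pass 2: [1_A, 1_B, 1_C, 1_E, 2_D, 3_F] (no swaps, done)
Final order: [1_A, 1_B, 1_C, 1_E, 2_D, 3_F]
Equal keys:
  value 1: originally 1_A, 1_B, 1_C, 1_E; after sorting 1_A, 1_B, 1_C, 1_E -> order preserved
All equal keys kept their original relative order. Bubble Sort is stable: it only swaps adjacent elements when the left one is strictly greater, so equal keys never move past each other.
Answer: Stable


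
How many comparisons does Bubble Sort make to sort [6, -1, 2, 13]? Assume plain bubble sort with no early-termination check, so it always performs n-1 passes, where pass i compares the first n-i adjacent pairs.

Pass 1: compare adjacent pairs (0,1)..(2,3) = 3 comparison(s), 2 swap(s) -> [-1, 2, 6, 13]
Pass 2: compare adjacent pairs (0,1)..(1,2) = 2 comparison(s), 0 swap(s) -> [-1, 2, 6, 13]
Pass 3: compare adjacent pairs (0,1)..(0,1) = 1 comparison(s), 0 swap(s) -> [-1, 2, 6, 13]
Total comparisons: 3 + 2 + 1 = 6


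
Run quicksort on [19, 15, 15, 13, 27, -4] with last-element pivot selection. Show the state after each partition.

Partition 1: pivot=-4 at index 0 -> [-4, 15, 15, 13, 27, 19]
Partition 2: pivot=19 at index 4 -> [-4, 15, 15, 13, 19, 27]
Partition 3: pivot=13 at index 1 -> [-4, 13, 15, 15, 19, 27]
Partition 4: pivot=15 at index 3 -> [-4, 13, 15, 15, 19, 27]


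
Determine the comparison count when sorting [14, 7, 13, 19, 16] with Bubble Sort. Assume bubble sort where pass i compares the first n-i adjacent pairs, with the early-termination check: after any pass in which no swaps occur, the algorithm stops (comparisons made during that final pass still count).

Pass 1: compare adjacent pairs (0,1)..(3,4) = 4 comparison(s), 3 swap(s) -> [7, 13, 14, 16, 19]
Pass 2: compare adjacent pairs (0,1)..(2,3) = 3 comparison(s), 0 swap(s) -> [7, 13, 14, 16, 19]
No swaps in this pass, so bubble sort stops here.
Total comparisons: 4 + 3 = 7


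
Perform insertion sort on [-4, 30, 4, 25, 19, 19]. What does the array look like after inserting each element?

First element -4 is already 'sorted'
Insert 30: shifted 0 elements -> [-4, 30, 4, 25, 19, 19]
Insert 4: shifted 1 elements -> [-4, 4, 30, 25, 19, 19]
Insert 25: shifted 1 elements -> [-4, 4, 25, 30, 19, 19]
Insert 19: shifted 2 elements -> [-4, 4, 19, 25, 30, 19]
Insert 19: shifted 2 elements -> [-4, 4, 19, 19, 25, 30]


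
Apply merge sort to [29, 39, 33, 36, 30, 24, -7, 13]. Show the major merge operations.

Divide and conquer:
  Merge [29] + [39] -> [29, 39]
  Merge [33] + [36] -> [33, 36]
  Merge [29, 39] + [33, 36] -> [29, 33, 36, 39]
  Merge [30] + [24] -> [24, 30]
  Merge [-7] + [13] -> [-7, 13]
  Merge [24, 30] + [-7, 13] -> [-7, 13, 24, 30]
  Merge [29, 33, 36, 39] + [-7, 13, 24, 30] -> [-7, 13, 24, 29, 30, 33, 36, 39]


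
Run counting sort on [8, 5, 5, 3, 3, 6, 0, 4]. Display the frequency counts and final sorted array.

Count array: [1, 0, 0, 2, 1, 2, 1, 0, 1]
(count[i] = number of elements equal to i)
Cumulative count: [1, 1, 1, 3, 4, 6, 7, 7, 8]
Sorted: [0, 3, 3, 4, 5, 5, 6, 8]


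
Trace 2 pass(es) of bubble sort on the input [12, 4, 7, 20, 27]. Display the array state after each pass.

After pass 1: [4, 7, 12, 20, 27] (2 swaps)
After pass 2: [4, 7, 12, 20, 27] (0 swaps)
Total swaps: 2


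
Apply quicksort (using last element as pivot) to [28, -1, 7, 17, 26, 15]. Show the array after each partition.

Partition 1: pivot=15 at index 2 -> [-1, 7, 15, 17, 26, 28]
Partition 2: pivot=7 at index 1 -> [-1, 7, 15, 17, 26, 28]
Partition 3: pivot=28 at index 5 -> [-1, 7, 15, 17, 26, 28]
Partition 4: pivot=26 at index 4 -> [-1, 7, 15, 17, 26, 28]


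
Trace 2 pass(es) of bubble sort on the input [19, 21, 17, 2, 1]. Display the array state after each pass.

After pass 1: [19, 17, 2, 1, 21] (3 swaps)
After pass 2: [17, 2, 1, 19, 21] (3 swaps)
Total swaps: 6


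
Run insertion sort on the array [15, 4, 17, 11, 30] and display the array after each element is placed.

First element 15 is already 'sorted'
Insert 4: shifted 1 elements -> [4, 15, 17, 11, 30]
Insert 17: shifted 0 elements -> [4, 15, 17, 11, 30]
Insert 11: shifted 2 elements -> [4, 11, 15, 17, 30]
Insert 30: shifted 0 elements -> [4, 11, 15, 17, 30]


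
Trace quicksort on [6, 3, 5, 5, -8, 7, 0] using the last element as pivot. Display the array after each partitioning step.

Partition 1: pivot=0 at index 1 -> [-8, 0, 5, 5, 6, 7, 3]
Partition 2: pivot=3 at index 2 -> [-8, 0, 3, 5, 6, 7, 5]
Partition 3: pivot=5 at index 4 -> [-8, 0, 3, 5, 5, 7, 6]
Partition 4: pivot=6 at index 5 -> [-8, 0, 3, 5, 5, 6, 7]


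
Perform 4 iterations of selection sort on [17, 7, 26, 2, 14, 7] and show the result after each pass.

Pass 1: Select minimum 2 at index 3, swap -> [2, 7, 26, 17, 14, 7]
Pass 2: Select minimum 7 at index 1, swap -> [2, 7, 26, 17, 14, 7]
Pass 3: Select minimum 7 at index 5, swap -> [2, 7, 7, 17, 14, 26]
Pass 4: Select minimum 14 at index 4, swap -> [2, 7, 7, 14, 17, 26]


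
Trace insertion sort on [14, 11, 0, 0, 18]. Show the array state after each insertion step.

First element 14 is already 'sorted'
Insert 11: shifted 1 elements -> [11, 14, 0, 0, 18]
Insert 0: shifted 2 elements -> [0, 11, 14, 0, 18]
Insert 0: shifted 2 elements -> [0, 0, 11, 14, 18]
Insert 18: shifted 0 elements -> [0, 0, 11, 14, 18]


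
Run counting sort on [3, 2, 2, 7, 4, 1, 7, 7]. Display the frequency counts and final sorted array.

Count array: [0, 1, 2, 1, 1, 0, 0, 3]
(count[i] = number of elements equal to i)
Cumulative count: [0, 1, 3, 4, 5, 5, 5, 8]
Sorted: [1, 2, 2, 3, 4, 7, 7, 7]


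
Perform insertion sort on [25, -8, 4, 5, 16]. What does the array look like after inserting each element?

First element 25 is already 'sorted'
Insert -8: shifted 1 elements -> [-8, 25, 4, 5, 16]
Insert 4: shifted 1 elements -> [-8, 4, 25, 5, 16]
Insert 5: shifted 1 elements -> [-8, 4, 5, 25, 16]
Insert 16: shifted 1 elements -> [-8, 4, 5, 16, 25]


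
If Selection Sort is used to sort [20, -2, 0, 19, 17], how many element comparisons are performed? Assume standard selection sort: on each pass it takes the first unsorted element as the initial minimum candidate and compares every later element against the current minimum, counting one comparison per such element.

Pass 1: scan indices 1..4 for the minimum = 4 comparison(s); min is -2, place at index 0 -> [-2, 20, 0, 19, 17]
Pass 2: scan indices 2..4 for the minimum = 3 comparison(s); min is 0, place at index 1 -> [-2, 0, 20, 19, 17]
Pass 3: scan indices 3..4 for the minimum = 2 comparison(s); min is 17, place at index 2 -> [-2, 0, 17, 19, 20]
Pass 4: scan indices 4..4 for the minimum = 1 comparison(s); min is 19, place at index 3 -> [-2, 0, 17, 19, 20]
Selection sort always scans the whole unsorted suffix, so the count is (n-1) + (n-2) + ... + 1 = n(n-1)/2 = 5*4/2 = 10 regardless of the input order.
Total comparisons: 4 + 3 + 2 + 1 = 10


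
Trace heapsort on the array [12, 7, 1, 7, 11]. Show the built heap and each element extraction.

Build heap: [12, 11, 1, 7, 7]
Extract 12: [11, 7, 1, 7, 12]
Extract 11: [7, 7, 1, 11, 12]
Extract 7: [7, 1, 7, 11, 12]
Extract 7: [1, 7, 7, 11, 12]


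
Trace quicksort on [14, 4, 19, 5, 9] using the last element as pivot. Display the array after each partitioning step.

Partition 1: pivot=9 at index 2 -> [4, 5, 9, 14, 19]
Partition 2: pivot=5 at index 1 -> [4, 5, 9, 14, 19]
Partition 3: pivot=19 at index 4 -> [4, 5, 9, 14, 19]


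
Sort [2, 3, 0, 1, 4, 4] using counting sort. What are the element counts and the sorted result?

Count array: [1, 1, 1, 1, 2]
(count[i] = number of elements equal to i)
Cumulative count: [1, 2, 3, 4, 6]
Sorted: [0, 1, 2, 3, 4, 4]


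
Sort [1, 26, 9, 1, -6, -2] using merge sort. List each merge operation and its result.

Divide and conquer:
  Merge [26] + [9] -> [9, 26]
  Merge [1] + [9, 26] -> [1, 9, 26]
  Merge [-6] + [-2] -> [-6, -2]
  Merge [1] + [-6, -2] -> [-6, -2, 1]
  Merge [1, 9, 26] + [-6, -2, 1] -> [-6, -2, 1, 1, 9, 26]


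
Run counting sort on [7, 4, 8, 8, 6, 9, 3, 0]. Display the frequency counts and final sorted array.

Count array: [1, 0, 0, 1, 1, 0, 1, 1, 2, 1]
(count[i] = number of elements equal to i)
Cumulative count: [1, 1, 1, 2, 3, 3, 4, 5, 7, 8]
Sorted: [0, 3, 4, 6, 7, 8, 8, 9]


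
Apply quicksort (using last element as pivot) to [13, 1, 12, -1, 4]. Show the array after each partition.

Partition 1: pivot=4 at index 2 -> [1, -1, 4, 13, 12]
Partition 2: pivot=-1 at index 0 -> [-1, 1, 4, 13, 12]
Partition 3: pivot=12 at index 3 -> [-1, 1, 4, 12, 13]


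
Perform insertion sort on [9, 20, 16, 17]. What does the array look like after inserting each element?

First element 9 is already 'sorted'
Insert 20: shifted 0 elements -> [9, 20, 16, 17]
Insert 16: shifted 1 elements -> [9, 16, 20, 17]
Insert 17: shifted 1 elements -> [9, 16, 17, 20]


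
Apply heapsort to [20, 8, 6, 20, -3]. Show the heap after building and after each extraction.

Build heap: [20, 20, 6, 8, -3]
Extract 20: [20, 8, 6, -3, 20]
Extract 20: [8, -3, 6, 20, 20]
Extract 8: [6, -3, 8, 20, 20]
Extract 6: [-3, 6, 8, 20, 20]


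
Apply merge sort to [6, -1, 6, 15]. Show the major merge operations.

Divide and conquer:
  Merge [6] + [-1] -> [-1, 6]
  Merge [6] + [15] -> [6, 15]
  Merge [-1, 6] + [6, 15] -> [-1, 6, 6, 15]


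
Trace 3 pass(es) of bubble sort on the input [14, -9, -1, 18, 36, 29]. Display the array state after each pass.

After pass 1: [-9, -1, 14, 18, 29, 36] (3 swaps)
After pass 2: [-9, -1, 14, 18, 29, 36] (0 swaps)
After pass 3: [-9, -1, 14, 18, 29, 36] (0 swaps)
Total swaps: 3


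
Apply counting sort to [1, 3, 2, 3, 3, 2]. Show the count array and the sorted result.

Count array: [0, 1, 2, 3]
(count[i] = number of elements equal to i)
Cumulative count: [0, 1, 3, 6]
Sorted: [1, 2, 2, 3, 3, 3]


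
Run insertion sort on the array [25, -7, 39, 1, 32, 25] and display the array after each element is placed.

First element 25 is already 'sorted'
Insert -7: shifted 1 elements -> [-7, 25, 39, 1, 32, 25]
Insert 39: shifted 0 elements -> [-7, 25, 39, 1, 32, 25]
Insert 1: shifted 2 elements -> [-7, 1, 25, 39, 32, 25]
Insert 32: shifted 1 elements -> [-7, 1, 25, 32, 39, 25]
Insert 25: shifted 2 elements -> [-7, 1, 25, 25, 32, 39]


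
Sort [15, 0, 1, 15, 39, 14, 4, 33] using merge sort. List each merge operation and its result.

Divide and conquer:
  Merge [15] + [0] -> [0, 15]
  Merge [1] + [15] -> [1, 15]
  Merge [0, 15] + [1, 15] -> [0, 1, 15, 15]
  Merge [39] + [14] -> [14, 39]
  Merge [4] + [33] -> [4, 33]
  Merge [14, 39] + [4, 33] -> [4, 14, 33, 39]
  Merge [0, 1, 15, 15] + [4, 14, 33, 39] -> [0, 1, 4, 14, 15, 15, 33, 39]


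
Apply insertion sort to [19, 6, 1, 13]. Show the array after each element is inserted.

First element 19 is already 'sorted'
Insert 6: shifted 1 elements -> [6, 19, 1, 13]
Insert 1: shifted 2 elements -> [1, 6, 19, 13]
Insert 13: shifted 1 elements -> [1, 6, 13, 19]


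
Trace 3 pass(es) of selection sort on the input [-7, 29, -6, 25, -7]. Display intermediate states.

Pass 1: Select minimum -7 at index 0, swap -> [-7, 29, -6, 25, -7]
Pass 2: Select minimum -7 at index 4, swap -> [-7, -7, -6, 25, 29]
Pass 3: Select minimum -6 at index 2, swap -> [-7, -7, -6, 25, 29]


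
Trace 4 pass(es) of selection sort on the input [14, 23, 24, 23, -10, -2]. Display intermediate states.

Pass 1: Select minimum -10 at index 4, swap -> [-10, 23, 24, 23, 14, -2]
Pass 2: Select minimum -2 at index 5, swap -> [-10, -2, 24, 23, 14, 23]
Pass 3: Select minimum 14 at index 4, swap -> [-10, -2, 14, 23, 24, 23]
Pass 4: Select minimum 23 at index 3, swap -> [-10, -2, 14, 23, 24, 23]


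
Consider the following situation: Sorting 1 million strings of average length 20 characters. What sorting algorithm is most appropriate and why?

Best choice: MSD radix sort or Mergesort
Reason: MSD radix sort is a non-comparison sort that buckets the strings by successive character positions, running in time proportional to the total number of characters examined rather than O(n log n) string comparisons; mergesort is a stable O(n log n)-comparison alternative that works for arbitrary variable-length keys


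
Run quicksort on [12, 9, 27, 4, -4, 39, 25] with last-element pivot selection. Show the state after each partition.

Partition 1: pivot=25 at index 4 -> [12, 9, 4, -4, 25, 39, 27]
Partition 2: pivot=-4 at index 0 -> [-4, 9, 4, 12, 25, 39, 27]
Partition 3: pivot=12 at index 3 -> [-4, 9, 4, 12, 25, 39, 27]
Partition 4: pivot=4 at index 1 -> [-4, 4, 9, 12, 25, 39, 27]
Partition 5: pivot=27 at index 5 -> [-4, 4, 9, 12, 25, 27, 39]
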